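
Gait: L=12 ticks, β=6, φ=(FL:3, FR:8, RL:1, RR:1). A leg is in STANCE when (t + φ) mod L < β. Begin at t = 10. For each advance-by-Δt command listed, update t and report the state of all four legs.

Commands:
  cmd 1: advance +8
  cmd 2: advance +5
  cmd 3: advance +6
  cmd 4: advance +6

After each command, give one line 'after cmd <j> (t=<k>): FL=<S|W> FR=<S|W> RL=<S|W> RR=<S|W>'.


start t=10: FL=S FR=W RL=W RR=W
cmd 1: advance +8 → t=18, phase=(9,2,7,7) → FL=W FR=S RL=W RR=W
cmd 2: advance +5 → t=23, phase=(2,7,0,0) → FL=S FR=W RL=S RR=S
cmd 3: advance +6 → t=29, phase=(8,1,6,6) → FL=W FR=S RL=W RR=W
cmd 4: advance +6 → t=35, phase=(2,7,0,0) → FL=S FR=W RL=S RR=S

after cmd 1 (t=18): FL=W FR=S RL=W RR=W
after cmd 2 (t=23): FL=S FR=W RL=S RR=S
after cmd 3 (t=29): FL=W FR=S RL=W RR=W
after cmd 4 (t=35): FL=S FR=W RL=S RR=S


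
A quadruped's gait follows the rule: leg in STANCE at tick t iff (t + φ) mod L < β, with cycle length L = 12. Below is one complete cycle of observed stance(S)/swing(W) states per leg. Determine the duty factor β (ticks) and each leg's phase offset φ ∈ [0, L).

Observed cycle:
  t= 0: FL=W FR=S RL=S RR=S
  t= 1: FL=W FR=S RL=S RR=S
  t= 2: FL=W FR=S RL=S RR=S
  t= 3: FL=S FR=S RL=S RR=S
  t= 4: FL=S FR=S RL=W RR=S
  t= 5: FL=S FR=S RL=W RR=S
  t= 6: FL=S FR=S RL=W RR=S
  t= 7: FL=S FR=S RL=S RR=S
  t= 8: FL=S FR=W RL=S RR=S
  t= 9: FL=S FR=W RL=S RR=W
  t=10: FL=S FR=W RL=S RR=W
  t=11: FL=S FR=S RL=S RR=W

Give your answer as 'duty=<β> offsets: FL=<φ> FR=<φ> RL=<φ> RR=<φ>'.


duty=9 offsets: FL=9 FR=1 RL=5 RR=0

duty β = stance ticks per leg = 9
FL: stance ticks = 9; W→S at t=3 → φ=9
FR: stance ticks = 9; W→S at t=11 → φ=1
RL: stance ticks = 9; W→S at t=7 → φ=5
RR: stance ticks = 9; W→S at t=0 → φ=0


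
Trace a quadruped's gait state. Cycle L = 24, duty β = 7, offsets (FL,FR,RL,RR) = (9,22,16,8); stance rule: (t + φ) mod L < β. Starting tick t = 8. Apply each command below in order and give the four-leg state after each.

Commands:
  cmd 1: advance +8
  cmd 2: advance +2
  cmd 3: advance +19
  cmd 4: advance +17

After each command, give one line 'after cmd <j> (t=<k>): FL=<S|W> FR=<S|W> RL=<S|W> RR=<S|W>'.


after cmd 1 (t=16): FL=S FR=W RL=W RR=S
after cmd 2 (t=18): FL=S FR=W RL=W RR=S
after cmd 3 (t=37): FL=W FR=W RL=S RR=W
after cmd 4 (t=54): FL=W FR=S RL=W RR=W

start t=8: FL=W FR=S RL=S RR=W
cmd 1: advance +8 → t=16, phase=(1,14,8,0) → FL=S FR=W RL=W RR=S
cmd 2: advance +2 → t=18, phase=(3,16,10,2) → FL=S FR=W RL=W RR=S
cmd 3: advance +19 → t=37, phase=(22,11,5,21) → FL=W FR=W RL=S RR=W
cmd 4: advance +17 → t=54, phase=(15,4,22,14) → FL=W FR=S RL=W RR=W


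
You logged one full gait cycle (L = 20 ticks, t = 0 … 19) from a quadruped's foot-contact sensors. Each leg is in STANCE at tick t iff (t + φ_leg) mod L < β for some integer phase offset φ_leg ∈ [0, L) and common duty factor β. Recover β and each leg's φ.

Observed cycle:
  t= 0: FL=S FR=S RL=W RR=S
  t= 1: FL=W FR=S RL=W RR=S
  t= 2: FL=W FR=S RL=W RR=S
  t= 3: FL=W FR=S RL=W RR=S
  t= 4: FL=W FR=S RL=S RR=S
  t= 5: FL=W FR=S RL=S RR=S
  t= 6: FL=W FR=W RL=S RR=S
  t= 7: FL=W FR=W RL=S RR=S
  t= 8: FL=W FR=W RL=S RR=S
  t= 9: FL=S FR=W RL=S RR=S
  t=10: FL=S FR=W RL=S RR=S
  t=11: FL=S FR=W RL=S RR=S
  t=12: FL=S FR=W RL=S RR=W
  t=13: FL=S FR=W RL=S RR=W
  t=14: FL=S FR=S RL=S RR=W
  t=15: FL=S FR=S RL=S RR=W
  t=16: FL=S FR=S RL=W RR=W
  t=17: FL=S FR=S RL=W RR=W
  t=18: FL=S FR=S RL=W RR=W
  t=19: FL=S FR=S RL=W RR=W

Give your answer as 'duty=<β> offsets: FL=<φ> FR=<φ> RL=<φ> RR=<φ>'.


duty=12 offsets: FL=11 FR=6 RL=16 RR=0

duty β = stance ticks per leg = 12
FL: stance ticks = 12; W→S at t=9 → φ=11
FR: stance ticks = 12; W→S at t=14 → φ=6
RL: stance ticks = 12; W→S at t=4 → φ=16
RR: stance ticks = 12; W→S at t=0 → φ=0


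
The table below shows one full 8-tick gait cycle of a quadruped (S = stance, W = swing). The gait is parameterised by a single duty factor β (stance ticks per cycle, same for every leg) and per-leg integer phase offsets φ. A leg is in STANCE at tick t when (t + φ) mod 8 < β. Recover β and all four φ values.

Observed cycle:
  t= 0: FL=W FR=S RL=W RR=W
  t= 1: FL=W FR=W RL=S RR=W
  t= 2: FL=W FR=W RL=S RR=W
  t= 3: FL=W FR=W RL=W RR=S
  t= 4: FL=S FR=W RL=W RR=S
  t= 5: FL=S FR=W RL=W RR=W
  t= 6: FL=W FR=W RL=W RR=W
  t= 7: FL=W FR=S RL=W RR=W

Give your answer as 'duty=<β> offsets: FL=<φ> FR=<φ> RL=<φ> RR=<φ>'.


duty=2 offsets: FL=4 FR=1 RL=7 RR=5

duty β = stance ticks per leg = 2
FL: stance ticks = 2; W→S at t=4 → φ=4
FR: stance ticks = 2; W→S at t=7 → φ=1
RL: stance ticks = 2; W→S at t=1 → φ=7
RR: stance ticks = 2; W→S at t=3 → φ=5


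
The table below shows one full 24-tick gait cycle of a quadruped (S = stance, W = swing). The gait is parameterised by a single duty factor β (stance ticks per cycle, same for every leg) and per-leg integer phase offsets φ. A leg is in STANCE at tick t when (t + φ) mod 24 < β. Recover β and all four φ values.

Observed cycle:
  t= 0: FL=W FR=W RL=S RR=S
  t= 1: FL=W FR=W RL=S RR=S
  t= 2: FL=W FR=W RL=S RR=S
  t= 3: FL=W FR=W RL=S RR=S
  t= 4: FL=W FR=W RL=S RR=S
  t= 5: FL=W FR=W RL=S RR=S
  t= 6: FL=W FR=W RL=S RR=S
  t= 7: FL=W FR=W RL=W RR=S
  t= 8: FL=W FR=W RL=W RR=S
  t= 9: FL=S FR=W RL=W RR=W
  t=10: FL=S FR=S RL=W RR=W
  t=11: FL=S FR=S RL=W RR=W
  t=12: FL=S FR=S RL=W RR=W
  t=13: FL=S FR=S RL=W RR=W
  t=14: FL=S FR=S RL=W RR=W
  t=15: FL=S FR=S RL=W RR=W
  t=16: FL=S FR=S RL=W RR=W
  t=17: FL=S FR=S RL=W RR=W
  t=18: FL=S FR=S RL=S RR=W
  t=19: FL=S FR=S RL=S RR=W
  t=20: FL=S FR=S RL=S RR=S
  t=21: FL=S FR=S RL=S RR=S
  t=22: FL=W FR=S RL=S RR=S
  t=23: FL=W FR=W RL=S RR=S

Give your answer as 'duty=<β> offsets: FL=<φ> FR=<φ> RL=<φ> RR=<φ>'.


duty=13 offsets: FL=15 FR=14 RL=6 RR=4

duty β = stance ticks per leg = 13
FL: stance ticks = 13; W→S at t=9 → φ=15
FR: stance ticks = 13; W→S at t=10 → φ=14
RL: stance ticks = 13; W→S at t=18 → φ=6
RR: stance ticks = 13; W→S at t=20 → φ=4


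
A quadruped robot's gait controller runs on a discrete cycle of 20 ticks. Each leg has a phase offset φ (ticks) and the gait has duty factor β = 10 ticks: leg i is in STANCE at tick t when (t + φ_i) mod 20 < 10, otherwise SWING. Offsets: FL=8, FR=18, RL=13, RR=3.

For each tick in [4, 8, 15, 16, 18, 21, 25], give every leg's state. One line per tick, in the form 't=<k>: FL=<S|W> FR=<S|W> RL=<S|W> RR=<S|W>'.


t=4: FL=W FR=S RL=W RR=S
t=8: FL=W FR=S RL=S RR=W
t=15: FL=S FR=W RL=S RR=W
t=16: FL=S FR=W RL=S RR=W
t=18: FL=S FR=W RL=W RR=S
t=21: FL=S FR=W RL=W RR=S
t=25: FL=W FR=S RL=W RR=S

t=4: phase=(12,2,17,7) vs β=10 → FL=W FR=S RL=W RR=S
t=8: phase=(16,6,1,11) vs β=10 → FL=W FR=S RL=S RR=W
t=15: phase=(3,13,8,18) vs β=10 → FL=S FR=W RL=S RR=W
t=16: phase=(4,14,9,19) vs β=10 → FL=S FR=W RL=S RR=W
t=18: phase=(6,16,11,1) vs β=10 → FL=S FR=W RL=W RR=S
t=21: phase=(9,19,14,4) vs β=10 → FL=S FR=W RL=W RR=S
t=25: phase=(13,3,18,8) vs β=10 → FL=W FR=S RL=W RR=S


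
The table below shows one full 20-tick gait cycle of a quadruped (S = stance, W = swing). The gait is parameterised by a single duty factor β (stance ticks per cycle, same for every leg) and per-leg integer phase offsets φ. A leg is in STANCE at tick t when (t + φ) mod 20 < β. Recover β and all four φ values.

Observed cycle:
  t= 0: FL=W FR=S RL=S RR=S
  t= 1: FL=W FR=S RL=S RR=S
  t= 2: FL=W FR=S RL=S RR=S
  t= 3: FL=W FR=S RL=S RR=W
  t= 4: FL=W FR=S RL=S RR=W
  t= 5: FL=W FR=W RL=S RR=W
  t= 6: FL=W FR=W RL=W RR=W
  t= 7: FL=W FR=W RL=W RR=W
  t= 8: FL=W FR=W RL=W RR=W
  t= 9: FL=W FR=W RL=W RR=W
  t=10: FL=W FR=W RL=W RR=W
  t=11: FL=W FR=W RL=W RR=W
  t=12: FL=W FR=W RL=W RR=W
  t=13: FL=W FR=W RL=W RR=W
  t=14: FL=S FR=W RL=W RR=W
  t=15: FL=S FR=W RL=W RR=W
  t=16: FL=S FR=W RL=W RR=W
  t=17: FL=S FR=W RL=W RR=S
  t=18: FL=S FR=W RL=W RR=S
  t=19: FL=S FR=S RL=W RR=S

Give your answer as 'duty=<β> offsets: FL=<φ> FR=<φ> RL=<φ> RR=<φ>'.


duty β = stance ticks per leg = 6
FL: stance ticks = 6; W→S at t=14 → φ=6
FR: stance ticks = 6; W→S at t=19 → φ=1
RL: stance ticks = 6; W→S at t=0 → φ=0
RR: stance ticks = 6; W→S at t=17 → φ=3

duty=6 offsets: FL=6 FR=1 RL=0 RR=3


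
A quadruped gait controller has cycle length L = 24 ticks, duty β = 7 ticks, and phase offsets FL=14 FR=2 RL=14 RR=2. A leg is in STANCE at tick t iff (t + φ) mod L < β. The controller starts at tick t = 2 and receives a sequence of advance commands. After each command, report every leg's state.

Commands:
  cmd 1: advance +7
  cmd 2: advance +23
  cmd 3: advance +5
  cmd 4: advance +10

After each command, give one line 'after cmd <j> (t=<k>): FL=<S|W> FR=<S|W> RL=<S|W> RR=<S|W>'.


start t=2: FL=W FR=S RL=W RR=S
cmd 1: advance +7 → t=9, phase=(23,11,23,11) → FL=W FR=W RL=W RR=W
cmd 2: advance +23 → t=32, phase=(22,10,22,10) → FL=W FR=W RL=W RR=W
cmd 3: advance +5 → t=37, phase=(3,15,3,15) → FL=S FR=W RL=S RR=W
cmd 4: advance +10 → t=47, phase=(13,1,13,1) → FL=W FR=S RL=W RR=S

after cmd 1 (t=9): FL=W FR=W RL=W RR=W
after cmd 2 (t=32): FL=W FR=W RL=W RR=W
after cmd 3 (t=37): FL=S FR=W RL=S RR=W
after cmd 4 (t=47): FL=W FR=S RL=W RR=S


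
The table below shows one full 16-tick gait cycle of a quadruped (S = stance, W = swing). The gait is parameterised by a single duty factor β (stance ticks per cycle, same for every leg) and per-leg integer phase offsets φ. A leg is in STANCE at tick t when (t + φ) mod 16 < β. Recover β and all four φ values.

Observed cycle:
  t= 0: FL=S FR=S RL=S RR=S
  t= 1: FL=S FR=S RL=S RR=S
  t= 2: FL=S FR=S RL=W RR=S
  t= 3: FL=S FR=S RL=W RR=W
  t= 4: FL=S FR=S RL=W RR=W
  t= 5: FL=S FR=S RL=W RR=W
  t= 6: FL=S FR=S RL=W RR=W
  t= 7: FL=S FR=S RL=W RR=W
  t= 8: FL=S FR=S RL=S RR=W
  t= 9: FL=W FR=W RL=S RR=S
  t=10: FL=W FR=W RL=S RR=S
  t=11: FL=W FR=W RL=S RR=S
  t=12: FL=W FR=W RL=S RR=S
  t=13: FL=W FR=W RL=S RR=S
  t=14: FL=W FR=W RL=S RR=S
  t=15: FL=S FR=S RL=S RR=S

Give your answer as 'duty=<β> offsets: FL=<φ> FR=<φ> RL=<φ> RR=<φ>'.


duty β = stance ticks per leg = 10
FL: stance ticks = 10; W→S at t=15 → φ=1
FR: stance ticks = 10; W→S at t=15 → φ=1
RL: stance ticks = 10; W→S at t=8 → φ=8
RR: stance ticks = 10; W→S at t=9 → φ=7

duty=10 offsets: FL=1 FR=1 RL=8 RR=7


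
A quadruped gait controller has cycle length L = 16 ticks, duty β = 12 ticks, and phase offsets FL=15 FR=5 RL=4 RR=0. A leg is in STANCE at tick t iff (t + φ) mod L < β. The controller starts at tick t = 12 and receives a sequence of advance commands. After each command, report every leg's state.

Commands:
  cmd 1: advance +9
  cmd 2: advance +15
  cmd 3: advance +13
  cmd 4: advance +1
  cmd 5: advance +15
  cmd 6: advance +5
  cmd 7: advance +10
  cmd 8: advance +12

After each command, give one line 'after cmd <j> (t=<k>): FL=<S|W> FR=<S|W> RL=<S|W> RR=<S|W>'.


start t=12: FL=S FR=S RL=S RR=W
cmd 1: advance +9 → t=21, phase=(4,10,9,5) → FL=S FR=S RL=S RR=S
cmd 2: advance +15 → t=36, phase=(3,9,8,4) → FL=S FR=S RL=S RR=S
cmd 3: advance +13 → t=49, phase=(0,6,5,1) → FL=S FR=S RL=S RR=S
cmd 4: advance +1 → t=50, phase=(1,7,6,2) → FL=S FR=S RL=S RR=S
cmd 5: advance +15 → t=65, phase=(0,6,5,1) → FL=S FR=S RL=S RR=S
cmd 6: advance +5 → t=70, phase=(5,11,10,6) → FL=S FR=S RL=S RR=S
cmd 7: advance +10 → t=80, phase=(15,5,4,0) → FL=W FR=S RL=S RR=S
cmd 8: advance +12 → t=92, phase=(11,1,0,12) → FL=S FR=S RL=S RR=W

after cmd 1 (t=21): FL=S FR=S RL=S RR=S
after cmd 2 (t=36): FL=S FR=S RL=S RR=S
after cmd 3 (t=49): FL=S FR=S RL=S RR=S
after cmd 4 (t=50): FL=S FR=S RL=S RR=S
after cmd 5 (t=65): FL=S FR=S RL=S RR=S
after cmd 6 (t=70): FL=S FR=S RL=S RR=S
after cmd 7 (t=80): FL=W FR=S RL=S RR=S
after cmd 8 (t=92): FL=S FR=S RL=S RR=W


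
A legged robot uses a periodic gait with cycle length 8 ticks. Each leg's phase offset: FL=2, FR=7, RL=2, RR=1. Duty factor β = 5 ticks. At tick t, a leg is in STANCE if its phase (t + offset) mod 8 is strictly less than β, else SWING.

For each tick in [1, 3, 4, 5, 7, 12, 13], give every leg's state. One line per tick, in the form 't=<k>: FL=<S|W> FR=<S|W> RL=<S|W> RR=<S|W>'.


t=1: FL=S FR=S RL=S RR=S
t=3: FL=W FR=S RL=W RR=S
t=4: FL=W FR=S RL=W RR=W
t=5: FL=W FR=S RL=W RR=W
t=7: FL=S FR=W RL=S RR=S
t=12: FL=W FR=S RL=W RR=W
t=13: FL=W FR=S RL=W RR=W

t=1: phase=(3,0,3,2) vs β=5 → FL=S FR=S RL=S RR=S
t=3: phase=(5,2,5,4) vs β=5 → FL=W FR=S RL=W RR=S
t=4: phase=(6,3,6,5) vs β=5 → FL=W FR=S RL=W RR=W
t=5: phase=(7,4,7,6) vs β=5 → FL=W FR=S RL=W RR=W
t=7: phase=(1,6,1,0) vs β=5 → FL=S FR=W RL=S RR=S
t=12: phase=(6,3,6,5) vs β=5 → FL=W FR=S RL=W RR=W
t=13: phase=(7,4,7,6) vs β=5 → FL=W FR=S RL=W RR=W


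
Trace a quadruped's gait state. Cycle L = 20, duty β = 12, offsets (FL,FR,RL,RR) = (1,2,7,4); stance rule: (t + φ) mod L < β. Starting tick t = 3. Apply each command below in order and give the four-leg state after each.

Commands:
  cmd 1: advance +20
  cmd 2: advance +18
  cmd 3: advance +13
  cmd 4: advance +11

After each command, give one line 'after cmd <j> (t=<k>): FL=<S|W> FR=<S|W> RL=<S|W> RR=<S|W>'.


after cmd 1 (t=23): FL=S FR=S RL=S RR=S
after cmd 2 (t=41): FL=S FR=S RL=S RR=S
after cmd 3 (t=54): FL=W FR=W RL=S RR=W
after cmd 4 (t=65): FL=S FR=S RL=W RR=S

start t=3: FL=S FR=S RL=S RR=S
cmd 1: advance +20 → t=23, phase=(4,5,10,7) → FL=S FR=S RL=S RR=S
cmd 2: advance +18 → t=41, phase=(2,3,8,5) → FL=S FR=S RL=S RR=S
cmd 3: advance +13 → t=54, phase=(15,16,1,18) → FL=W FR=W RL=S RR=W
cmd 4: advance +11 → t=65, phase=(6,7,12,9) → FL=S FR=S RL=W RR=S


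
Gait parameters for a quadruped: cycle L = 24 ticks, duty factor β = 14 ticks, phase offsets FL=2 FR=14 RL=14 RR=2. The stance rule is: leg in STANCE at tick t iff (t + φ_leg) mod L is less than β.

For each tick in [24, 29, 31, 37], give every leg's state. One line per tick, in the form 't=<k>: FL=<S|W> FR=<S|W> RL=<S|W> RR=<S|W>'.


t=24: FL=S FR=W RL=W RR=S
t=29: FL=S FR=W RL=W RR=S
t=31: FL=S FR=W RL=W RR=S
t=37: FL=W FR=S RL=S RR=W

t=24: phase=(2,14,14,2) vs β=14 → FL=S FR=W RL=W RR=S
t=29: phase=(7,19,19,7) vs β=14 → FL=S FR=W RL=W RR=S
t=31: phase=(9,21,21,9) vs β=14 → FL=S FR=W RL=W RR=S
t=37: phase=(15,3,3,15) vs β=14 → FL=W FR=S RL=S RR=W


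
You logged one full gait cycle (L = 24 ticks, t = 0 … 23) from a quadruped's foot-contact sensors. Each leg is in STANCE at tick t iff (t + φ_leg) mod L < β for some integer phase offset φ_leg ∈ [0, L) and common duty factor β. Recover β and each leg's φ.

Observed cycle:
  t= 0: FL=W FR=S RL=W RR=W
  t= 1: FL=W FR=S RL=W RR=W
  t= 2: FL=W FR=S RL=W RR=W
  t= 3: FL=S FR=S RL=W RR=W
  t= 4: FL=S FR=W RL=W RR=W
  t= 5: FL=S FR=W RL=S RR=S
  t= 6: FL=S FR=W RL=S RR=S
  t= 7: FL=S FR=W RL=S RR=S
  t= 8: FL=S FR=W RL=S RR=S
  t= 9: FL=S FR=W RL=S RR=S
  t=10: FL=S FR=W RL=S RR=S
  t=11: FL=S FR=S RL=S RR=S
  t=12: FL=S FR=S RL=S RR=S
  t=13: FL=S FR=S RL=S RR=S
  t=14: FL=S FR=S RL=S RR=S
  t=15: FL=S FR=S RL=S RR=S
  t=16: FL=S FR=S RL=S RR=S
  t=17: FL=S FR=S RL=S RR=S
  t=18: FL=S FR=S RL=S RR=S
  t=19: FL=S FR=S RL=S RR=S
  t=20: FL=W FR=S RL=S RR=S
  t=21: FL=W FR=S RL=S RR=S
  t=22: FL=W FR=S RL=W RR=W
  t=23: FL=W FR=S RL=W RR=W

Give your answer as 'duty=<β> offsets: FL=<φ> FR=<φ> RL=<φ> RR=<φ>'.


duty β = stance ticks per leg = 17
FL: stance ticks = 17; W→S at t=3 → φ=21
FR: stance ticks = 17; W→S at t=11 → φ=13
RL: stance ticks = 17; W→S at t=5 → φ=19
RR: stance ticks = 17; W→S at t=5 → φ=19

duty=17 offsets: FL=21 FR=13 RL=19 RR=19


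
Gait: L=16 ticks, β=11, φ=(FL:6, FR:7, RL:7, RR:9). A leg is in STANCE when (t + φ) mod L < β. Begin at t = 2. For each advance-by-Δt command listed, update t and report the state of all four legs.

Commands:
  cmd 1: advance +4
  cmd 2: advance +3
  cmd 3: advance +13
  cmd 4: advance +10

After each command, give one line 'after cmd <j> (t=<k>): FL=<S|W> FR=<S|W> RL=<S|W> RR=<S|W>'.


start t=2: FL=S FR=S RL=S RR=W
cmd 1: advance +4 → t=6, phase=(12,13,13,15) → FL=W FR=W RL=W RR=W
cmd 2: advance +3 → t=9, phase=(15,0,0,2) → FL=W FR=S RL=S RR=S
cmd 3: advance +13 → t=22, phase=(12,13,13,15) → FL=W FR=W RL=W RR=W
cmd 4: advance +10 → t=32, phase=(6,7,7,9) → FL=S FR=S RL=S RR=S

after cmd 1 (t=6): FL=W FR=W RL=W RR=W
after cmd 2 (t=9): FL=W FR=S RL=S RR=S
after cmd 3 (t=22): FL=W FR=W RL=W RR=W
after cmd 4 (t=32): FL=S FR=S RL=S RR=S


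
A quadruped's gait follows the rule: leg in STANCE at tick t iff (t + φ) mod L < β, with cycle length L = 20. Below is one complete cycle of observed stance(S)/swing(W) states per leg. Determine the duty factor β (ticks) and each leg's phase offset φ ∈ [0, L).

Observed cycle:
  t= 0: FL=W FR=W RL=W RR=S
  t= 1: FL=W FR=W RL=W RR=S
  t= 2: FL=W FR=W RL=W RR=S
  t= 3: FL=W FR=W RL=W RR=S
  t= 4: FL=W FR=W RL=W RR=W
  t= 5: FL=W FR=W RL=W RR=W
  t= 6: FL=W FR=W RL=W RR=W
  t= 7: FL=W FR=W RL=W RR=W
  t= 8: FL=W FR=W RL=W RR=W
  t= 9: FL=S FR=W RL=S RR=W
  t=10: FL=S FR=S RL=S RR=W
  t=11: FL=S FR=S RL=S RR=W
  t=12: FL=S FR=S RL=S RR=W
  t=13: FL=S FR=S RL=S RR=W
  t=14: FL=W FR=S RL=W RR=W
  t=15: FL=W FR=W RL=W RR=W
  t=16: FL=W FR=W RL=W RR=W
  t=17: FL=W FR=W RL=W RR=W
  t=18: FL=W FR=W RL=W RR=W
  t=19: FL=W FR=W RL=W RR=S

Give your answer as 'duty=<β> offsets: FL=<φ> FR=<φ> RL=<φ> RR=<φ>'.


duty=5 offsets: FL=11 FR=10 RL=11 RR=1

duty β = stance ticks per leg = 5
FL: stance ticks = 5; W→S at t=9 → φ=11
FR: stance ticks = 5; W→S at t=10 → φ=10
RL: stance ticks = 5; W→S at t=9 → φ=11
RR: stance ticks = 5; W→S at t=19 → φ=1


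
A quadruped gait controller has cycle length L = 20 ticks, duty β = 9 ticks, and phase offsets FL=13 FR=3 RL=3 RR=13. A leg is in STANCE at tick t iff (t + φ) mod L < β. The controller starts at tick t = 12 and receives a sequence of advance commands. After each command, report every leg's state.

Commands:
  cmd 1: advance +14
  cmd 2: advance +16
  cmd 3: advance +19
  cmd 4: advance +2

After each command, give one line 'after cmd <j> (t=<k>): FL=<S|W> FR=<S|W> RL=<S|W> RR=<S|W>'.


start t=12: FL=S FR=W RL=W RR=S
cmd 1: advance +14 → t=26, phase=(19,9,9,19) → FL=W FR=W RL=W RR=W
cmd 2: advance +16 → t=42, phase=(15,5,5,15) → FL=W FR=S RL=S RR=W
cmd 3: advance +19 → t=61, phase=(14,4,4,14) → FL=W FR=S RL=S RR=W
cmd 4: advance +2 → t=63, phase=(16,6,6,16) → FL=W FR=S RL=S RR=W

after cmd 1 (t=26): FL=W FR=W RL=W RR=W
after cmd 2 (t=42): FL=W FR=S RL=S RR=W
after cmd 3 (t=61): FL=W FR=S RL=S RR=W
after cmd 4 (t=63): FL=W FR=S RL=S RR=W


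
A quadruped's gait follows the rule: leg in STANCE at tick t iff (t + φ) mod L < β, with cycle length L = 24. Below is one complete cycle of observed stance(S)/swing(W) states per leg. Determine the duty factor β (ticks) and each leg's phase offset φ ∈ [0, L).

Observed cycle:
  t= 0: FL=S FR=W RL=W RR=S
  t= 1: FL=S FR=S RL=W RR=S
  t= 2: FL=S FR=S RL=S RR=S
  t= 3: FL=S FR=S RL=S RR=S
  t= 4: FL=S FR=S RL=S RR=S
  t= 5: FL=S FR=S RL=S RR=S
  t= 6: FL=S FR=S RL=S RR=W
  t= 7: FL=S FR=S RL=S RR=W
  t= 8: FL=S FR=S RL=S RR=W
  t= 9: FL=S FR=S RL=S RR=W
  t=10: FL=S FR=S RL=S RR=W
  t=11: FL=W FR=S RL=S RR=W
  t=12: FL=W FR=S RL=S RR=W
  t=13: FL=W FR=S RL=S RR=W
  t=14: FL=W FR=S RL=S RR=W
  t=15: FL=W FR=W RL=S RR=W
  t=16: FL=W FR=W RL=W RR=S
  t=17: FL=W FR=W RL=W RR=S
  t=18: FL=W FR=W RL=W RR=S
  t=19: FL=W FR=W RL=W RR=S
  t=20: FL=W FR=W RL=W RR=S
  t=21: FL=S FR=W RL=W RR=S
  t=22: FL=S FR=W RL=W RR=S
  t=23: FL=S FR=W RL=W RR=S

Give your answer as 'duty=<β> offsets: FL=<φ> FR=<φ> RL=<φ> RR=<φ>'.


duty β = stance ticks per leg = 14
FL: stance ticks = 14; W→S at t=21 → φ=3
FR: stance ticks = 14; W→S at t=1 → φ=23
RL: stance ticks = 14; W→S at t=2 → φ=22
RR: stance ticks = 14; W→S at t=16 → φ=8

duty=14 offsets: FL=3 FR=23 RL=22 RR=8


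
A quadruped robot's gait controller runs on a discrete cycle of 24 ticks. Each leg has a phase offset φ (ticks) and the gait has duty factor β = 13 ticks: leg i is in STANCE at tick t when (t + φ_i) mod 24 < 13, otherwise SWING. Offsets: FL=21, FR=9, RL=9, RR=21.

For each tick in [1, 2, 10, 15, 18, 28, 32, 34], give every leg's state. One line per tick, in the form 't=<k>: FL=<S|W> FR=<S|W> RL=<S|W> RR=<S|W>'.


t=1: FL=W FR=S RL=S RR=W
t=2: FL=W FR=S RL=S RR=W
t=10: FL=S FR=W RL=W RR=S
t=15: FL=S FR=S RL=S RR=S
t=18: FL=W FR=S RL=S RR=W
t=28: FL=S FR=W RL=W RR=S
t=32: FL=S FR=W RL=W RR=S
t=34: FL=S FR=W RL=W RR=S

t=1: phase=(22,10,10,22) vs β=13 → FL=W FR=S RL=S RR=W
t=2: phase=(23,11,11,23) vs β=13 → FL=W FR=S RL=S RR=W
t=10: phase=(7,19,19,7) vs β=13 → FL=S FR=W RL=W RR=S
t=15: phase=(12,0,0,12) vs β=13 → FL=S FR=S RL=S RR=S
t=18: phase=(15,3,3,15) vs β=13 → FL=W FR=S RL=S RR=W
t=28: phase=(1,13,13,1) vs β=13 → FL=S FR=W RL=W RR=S
t=32: phase=(5,17,17,5) vs β=13 → FL=S FR=W RL=W RR=S
t=34: phase=(7,19,19,7) vs β=13 → FL=S FR=W RL=W RR=S


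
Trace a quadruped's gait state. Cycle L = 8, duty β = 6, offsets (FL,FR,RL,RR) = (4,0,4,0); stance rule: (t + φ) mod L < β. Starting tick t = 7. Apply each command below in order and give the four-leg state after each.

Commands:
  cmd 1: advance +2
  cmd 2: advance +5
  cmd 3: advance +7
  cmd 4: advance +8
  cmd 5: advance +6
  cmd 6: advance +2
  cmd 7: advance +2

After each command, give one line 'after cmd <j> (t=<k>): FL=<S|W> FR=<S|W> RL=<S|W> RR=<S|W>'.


after cmd 1 (t=9): FL=S FR=S RL=S RR=S
after cmd 2 (t=14): FL=S FR=W RL=S RR=W
after cmd 3 (t=21): FL=S FR=S RL=S RR=S
after cmd 4 (t=29): FL=S FR=S RL=S RR=S
after cmd 5 (t=35): FL=W FR=S RL=W RR=S
after cmd 6 (t=37): FL=S FR=S RL=S RR=S
after cmd 7 (t=39): FL=S FR=W RL=S RR=W

start t=7: FL=S FR=W RL=S RR=W
cmd 1: advance +2 → t=9, phase=(5,1,5,1) → FL=S FR=S RL=S RR=S
cmd 2: advance +5 → t=14, phase=(2,6,2,6) → FL=S FR=W RL=S RR=W
cmd 3: advance +7 → t=21, phase=(1,5,1,5) → FL=S FR=S RL=S RR=S
cmd 4: advance +8 → t=29, phase=(1,5,1,5) → FL=S FR=S RL=S RR=S
cmd 5: advance +6 → t=35, phase=(7,3,7,3) → FL=W FR=S RL=W RR=S
cmd 6: advance +2 → t=37, phase=(1,5,1,5) → FL=S FR=S RL=S RR=S
cmd 7: advance +2 → t=39, phase=(3,7,3,7) → FL=S FR=W RL=S RR=W


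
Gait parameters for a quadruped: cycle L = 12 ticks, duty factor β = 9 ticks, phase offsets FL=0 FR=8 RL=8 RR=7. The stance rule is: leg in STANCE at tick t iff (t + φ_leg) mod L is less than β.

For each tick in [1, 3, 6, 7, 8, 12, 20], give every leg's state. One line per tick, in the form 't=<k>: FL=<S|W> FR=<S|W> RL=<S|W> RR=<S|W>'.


t=1: phase=(1,9,9,8) vs β=9 → FL=S FR=W RL=W RR=S
t=3: phase=(3,11,11,10) vs β=9 → FL=S FR=W RL=W RR=W
t=6: phase=(6,2,2,1) vs β=9 → FL=S FR=S RL=S RR=S
t=7: phase=(7,3,3,2) vs β=9 → FL=S FR=S RL=S RR=S
t=8: phase=(8,4,4,3) vs β=9 → FL=S FR=S RL=S RR=S
t=12: phase=(0,8,8,7) vs β=9 → FL=S FR=S RL=S RR=S
t=20: phase=(8,4,4,3) vs β=9 → FL=S FR=S RL=S RR=S

t=1: FL=S FR=W RL=W RR=S
t=3: FL=S FR=W RL=W RR=W
t=6: FL=S FR=S RL=S RR=S
t=7: FL=S FR=S RL=S RR=S
t=8: FL=S FR=S RL=S RR=S
t=12: FL=S FR=S RL=S RR=S
t=20: FL=S FR=S RL=S RR=S


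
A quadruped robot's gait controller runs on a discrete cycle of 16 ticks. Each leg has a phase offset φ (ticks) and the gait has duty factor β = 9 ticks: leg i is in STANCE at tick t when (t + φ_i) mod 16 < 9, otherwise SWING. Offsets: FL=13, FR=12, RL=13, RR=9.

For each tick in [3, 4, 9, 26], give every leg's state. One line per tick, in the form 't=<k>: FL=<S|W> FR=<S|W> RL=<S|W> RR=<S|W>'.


t=3: phase=(0,15,0,12) vs β=9 → FL=S FR=W RL=S RR=W
t=4: phase=(1,0,1,13) vs β=9 → FL=S FR=S RL=S RR=W
t=9: phase=(6,5,6,2) vs β=9 → FL=S FR=S RL=S RR=S
t=26: phase=(7,6,7,3) vs β=9 → FL=S FR=S RL=S RR=S

t=3: FL=S FR=W RL=S RR=W
t=4: FL=S FR=S RL=S RR=W
t=9: FL=S FR=S RL=S RR=S
t=26: FL=S FR=S RL=S RR=S


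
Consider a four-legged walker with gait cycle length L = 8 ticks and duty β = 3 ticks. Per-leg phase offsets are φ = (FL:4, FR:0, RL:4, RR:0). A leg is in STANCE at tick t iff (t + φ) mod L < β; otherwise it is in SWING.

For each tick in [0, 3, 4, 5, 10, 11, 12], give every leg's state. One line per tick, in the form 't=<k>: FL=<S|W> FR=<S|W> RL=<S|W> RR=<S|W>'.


t=0: FL=W FR=S RL=W RR=S
t=3: FL=W FR=W RL=W RR=W
t=4: FL=S FR=W RL=S RR=W
t=5: FL=S FR=W RL=S RR=W
t=10: FL=W FR=S RL=W RR=S
t=11: FL=W FR=W RL=W RR=W
t=12: FL=S FR=W RL=S RR=W

t=0: phase=(4,0,4,0) vs β=3 → FL=W FR=S RL=W RR=S
t=3: phase=(7,3,7,3) vs β=3 → FL=W FR=W RL=W RR=W
t=4: phase=(0,4,0,4) vs β=3 → FL=S FR=W RL=S RR=W
t=5: phase=(1,5,1,5) vs β=3 → FL=S FR=W RL=S RR=W
t=10: phase=(6,2,6,2) vs β=3 → FL=W FR=S RL=W RR=S
t=11: phase=(7,3,7,3) vs β=3 → FL=W FR=W RL=W RR=W
t=12: phase=(0,4,0,4) vs β=3 → FL=S FR=W RL=S RR=W


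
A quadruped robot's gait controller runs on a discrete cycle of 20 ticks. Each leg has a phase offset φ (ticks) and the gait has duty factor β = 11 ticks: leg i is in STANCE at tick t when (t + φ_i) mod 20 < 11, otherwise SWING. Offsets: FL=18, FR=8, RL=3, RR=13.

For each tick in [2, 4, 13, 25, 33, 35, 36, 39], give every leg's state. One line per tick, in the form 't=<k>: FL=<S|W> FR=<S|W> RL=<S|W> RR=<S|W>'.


t=2: FL=S FR=S RL=S RR=W
t=4: FL=S FR=W RL=S RR=W
t=13: FL=W FR=S RL=W RR=S
t=25: FL=S FR=W RL=S RR=W
t=33: FL=W FR=S RL=W RR=S
t=35: FL=W FR=S RL=W RR=S
t=36: FL=W FR=S RL=W RR=S
t=39: FL=W FR=S RL=S RR=W

t=2: phase=(0,10,5,15) vs β=11 → FL=S FR=S RL=S RR=W
t=4: phase=(2,12,7,17) vs β=11 → FL=S FR=W RL=S RR=W
t=13: phase=(11,1,16,6) vs β=11 → FL=W FR=S RL=W RR=S
t=25: phase=(3,13,8,18) vs β=11 → FL=S FR=W RL=S RR=W
t=33: phase=(11,1,16,6) vs β=11 → FL=W FR=S RL=W RR=S
t=35: phase=(13,3,18,8) vs β=11 → FL=W FR=S RL=W RR=S
t=36: phase=(14,4,19,9) vs β=11 → FL=W FR=S RL=W RR=S
t=39: phase=(17,7,2,12) vs β=11 → FL=W FR=S RL=S RR=W


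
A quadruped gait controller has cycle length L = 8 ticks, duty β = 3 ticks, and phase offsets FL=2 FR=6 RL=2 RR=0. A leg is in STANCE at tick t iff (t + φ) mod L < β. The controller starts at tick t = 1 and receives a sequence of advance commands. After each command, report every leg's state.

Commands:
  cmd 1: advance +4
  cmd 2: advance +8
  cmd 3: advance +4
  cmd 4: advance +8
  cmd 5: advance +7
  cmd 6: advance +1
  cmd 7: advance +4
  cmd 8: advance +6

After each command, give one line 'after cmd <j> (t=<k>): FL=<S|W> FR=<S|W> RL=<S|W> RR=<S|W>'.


start t=1: FL=W FR=W RL=W RR=S
cmd 1: advance +4 → t=5, phase=(7,3,7,5) → FL=W FR=W RL=W RR=W
cmd 2: advance +8 → t=13, phase=(7,3,7,5) → FL=W FR=W RL=W RR=W
cmd 3: advance +4 → t=17, phase=(3,7,3,1) → FL=W FR=W RL=W RR=S
cmd 4: advance +8 → t=25, phase=(3,7,3,1) → FL=W FR=W RL=W RR=S
cmd 5: advance +7 → t=32, phase=(2,6,2,0) → FL=S FR=W RL=S RR=S
cmd 6: advance +1 → t=33, phase=(3,7,3,1) → FL=W FR=W RL=W RR=S
cmd 7: advance +4 → t=37, phase=(7,3,7,5) → FL=W FR=W RL=W RR=W
cmd 8: advance +6 → t=43, phase=(5,1,5,3) → FL=W FR=S RL=W RR=W

after cmd 1 (t=5): FL=W FR=W RL=W RR=W
after cmd 2 (t=13): FL=W FR=W RL=W RR=W
after cmd 3 (t=17): FL=W FR=W RL=W RR=S
after cmd 4 (t=25): FL=W FR=W RL=W RR=S
after cmd 5 (t=32): FL=S FR=W RL=S RR=S
after cmd 6 (t=33): FL=W FR=W RL=W RR=S
after cmd 7 (t=37): FL=W FR=W RL=W RR=W
after cmd 8 (t=43): FL=W FR=S RL=W RR=W


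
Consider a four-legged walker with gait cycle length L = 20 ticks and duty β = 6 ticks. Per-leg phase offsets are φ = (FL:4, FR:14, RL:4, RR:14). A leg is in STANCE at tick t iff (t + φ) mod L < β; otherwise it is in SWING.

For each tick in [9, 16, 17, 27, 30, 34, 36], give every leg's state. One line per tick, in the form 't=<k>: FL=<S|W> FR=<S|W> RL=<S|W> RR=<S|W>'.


t=9: phase=(13,3,13,3) vs β=6 → FL=W FR=S RL=W RR=S
t=16: phase=(0,10,0,10) vs β=6 → FL=S FR=W RL=S RR=W
t=17: phase=(1,11,1,11) vs β=6 → FL=S FR=W RL=S RR=W
t=27: phase=(11,1,11,1) vs β=6 → FL=W FR=S RL=W RR=S
t=30: phase=(14,4,14,4) vs β=6 → FL=W FR=S RL=W RR=S
t=34: phase=(18,8,18,8) vs β=6 → FL=W FR=W RL=W RR=W
t=36: phase=(0,10,0,10) vs β=6 → FL=S FR=W RL=S RR=W

t=9: FL=W FR=S RL=W RR=S
t=16: FL=S FR=W RL=S RR=W
t=17: FL=S FR=W RL=S RR=W
t=27: FL=W FR=S RL=W RR=S
t=30: FL=W FR=S RL=W RR=S
t=34: FL=W FR=W RL=W RR=W
t=36: FL=S FR=W RL=S RR=W


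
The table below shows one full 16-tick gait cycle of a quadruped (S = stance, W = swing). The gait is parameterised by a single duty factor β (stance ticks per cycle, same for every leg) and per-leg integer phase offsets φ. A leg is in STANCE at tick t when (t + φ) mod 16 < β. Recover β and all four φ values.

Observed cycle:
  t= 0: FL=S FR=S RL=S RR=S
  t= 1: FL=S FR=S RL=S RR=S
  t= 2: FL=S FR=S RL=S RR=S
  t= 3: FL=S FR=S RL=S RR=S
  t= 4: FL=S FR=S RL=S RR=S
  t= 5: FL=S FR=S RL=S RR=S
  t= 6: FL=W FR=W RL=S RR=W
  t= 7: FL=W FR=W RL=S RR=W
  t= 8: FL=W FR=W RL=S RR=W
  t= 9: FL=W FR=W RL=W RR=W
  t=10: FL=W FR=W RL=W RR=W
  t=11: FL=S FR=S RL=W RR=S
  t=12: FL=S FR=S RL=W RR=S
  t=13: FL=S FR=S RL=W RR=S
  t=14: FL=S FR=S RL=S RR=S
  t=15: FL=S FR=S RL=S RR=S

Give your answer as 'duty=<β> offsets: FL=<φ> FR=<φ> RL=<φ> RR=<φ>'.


duty β = stance ticks per leg = 11
FL: stance ticks = 11; W→S at t=11 → φ=5
FR: stance ticks = 11; W→S at t=11 → φ=5
RL: stance ticks = 11; W→S at t=14 → φ=2
RR: stance ticks = 11; W→S at t=11 → φ=5

duty=11 offsets: FL=5 FR=5 RL=2 RR=5


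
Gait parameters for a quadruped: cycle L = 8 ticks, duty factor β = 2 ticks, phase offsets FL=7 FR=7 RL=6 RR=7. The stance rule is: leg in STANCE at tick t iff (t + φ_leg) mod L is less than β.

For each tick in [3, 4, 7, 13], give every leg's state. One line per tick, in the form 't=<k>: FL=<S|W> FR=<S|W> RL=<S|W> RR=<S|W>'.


t=3: phase=(2,2,1,2) vs β=2 → FL=W FR=W RL=S RR=W
t=4: phase=(3,3,2,3) vs β=2 → FL=W FR=W RL=W RR=W
t=7: phase=(6,6,5,6) vs β=2 → FL=W FR=W RL=W RR=W
t=13: phase=(4,4,3,4) vs β=2 → FL=W FR=W RL=W RR=W

t=3: FL=W FR=W RL=S RR=W
t=4: FL=W FR=W RL=W RR=W
t=7: FL=W FR=W RL=W RR=W
t=13: FL=W FR=W RL=W RR=W


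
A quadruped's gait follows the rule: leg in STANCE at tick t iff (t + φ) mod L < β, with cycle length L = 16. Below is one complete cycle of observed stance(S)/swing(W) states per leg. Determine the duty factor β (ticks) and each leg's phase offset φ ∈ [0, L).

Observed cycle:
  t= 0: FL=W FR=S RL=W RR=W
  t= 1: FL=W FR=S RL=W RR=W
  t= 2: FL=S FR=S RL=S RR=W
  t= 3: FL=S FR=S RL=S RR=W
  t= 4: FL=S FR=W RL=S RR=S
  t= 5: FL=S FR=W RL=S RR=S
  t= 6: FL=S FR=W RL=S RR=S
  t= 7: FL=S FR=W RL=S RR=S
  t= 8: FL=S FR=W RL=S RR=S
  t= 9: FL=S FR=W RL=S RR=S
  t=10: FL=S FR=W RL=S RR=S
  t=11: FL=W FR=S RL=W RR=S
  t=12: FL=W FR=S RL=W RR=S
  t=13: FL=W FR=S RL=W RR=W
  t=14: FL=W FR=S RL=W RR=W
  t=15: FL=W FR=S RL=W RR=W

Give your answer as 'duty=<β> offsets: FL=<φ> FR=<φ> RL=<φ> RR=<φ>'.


duty=9 offsets: FL=14 FR=5 RL=14 RR=12

duty β = stance ticks per leg = 9
FL: stance ticks = 9; W→S at t=2 → φ=14
FR: stance ticks = 9; W→S at t=11 → φ=5
RL: stance ticks = 9; W→S at t=2 → φ=14
RR: stance ticks = 9; W→S at t=4 → φ=12


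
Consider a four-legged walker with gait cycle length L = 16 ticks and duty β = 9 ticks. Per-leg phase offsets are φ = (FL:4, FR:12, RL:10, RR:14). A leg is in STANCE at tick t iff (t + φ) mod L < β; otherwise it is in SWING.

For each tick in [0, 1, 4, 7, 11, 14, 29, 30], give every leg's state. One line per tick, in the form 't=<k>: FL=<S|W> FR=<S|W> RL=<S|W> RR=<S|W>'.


t=0: phase=(4,12,10,14) vs β=9 → FL=S FR=W RL=W RR=W
t=1: phase=(5,13,11,15) vs β=9 → FL=S FR=W RL=W RR=W
t=4: phase=(8,0,14,2) vs β=9 → FL=S FR=S RL=W RR=S
t=7: phase=(11,3,1,5) vs β=9 → FL=W FR=S RL=S RR=S
t=11: phase=(15,7,5,9) vs β=9 → FL=W FR=S RL=S RR=W
t=14: phase=(2,10,8,12) vs β=9 → FL=S FR=W RL=S RR=W
t=29: phase=(1,9,7,11) vs β=9 → FL=S FR=W RL=S RR=W
t=30: phase=(2,10,8,12) vs β=9 → FL=S FR=W RL=S RR=W

t=0: FL=S FR=W RL=W RR=W
t=1: FL=S FR=W RL=W RR=W
t=4: FL=S FR=S RL=W RR=S
t=7: FL=W FR=S RL=S RR=S
t=11: FL=W FR=S RL=S RR=W
t=14: FL=S FR=W RL=S RR=W
t=29: FL=S FR=W RL=S RR=W
t=30: FL=S FR=W RL=S RR=W


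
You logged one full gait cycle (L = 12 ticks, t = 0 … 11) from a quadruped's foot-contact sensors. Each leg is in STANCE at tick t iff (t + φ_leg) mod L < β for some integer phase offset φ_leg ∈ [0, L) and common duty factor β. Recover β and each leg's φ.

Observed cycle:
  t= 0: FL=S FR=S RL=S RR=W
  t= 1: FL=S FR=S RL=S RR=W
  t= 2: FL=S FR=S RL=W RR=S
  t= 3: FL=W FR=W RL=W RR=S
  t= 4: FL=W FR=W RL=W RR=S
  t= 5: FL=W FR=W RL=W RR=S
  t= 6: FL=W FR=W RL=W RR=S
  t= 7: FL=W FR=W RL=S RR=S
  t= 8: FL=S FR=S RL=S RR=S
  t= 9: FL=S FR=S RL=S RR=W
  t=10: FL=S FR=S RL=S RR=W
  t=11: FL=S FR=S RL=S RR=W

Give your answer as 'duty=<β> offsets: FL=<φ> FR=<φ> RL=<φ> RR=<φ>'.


duty β = stance ticks per leg = 7
FL: stance ticks = 7; W→S at t=8 → φ=4
FR: stance ticks = 7; W→S at t=8 → φ=4
RL: stance ticks = 7; W→S at t=7 → φ=5
RR: stance ticks = 7; W→S at t=2 → φ=10

duty=7 offsets: FL=4 FR=4 RL=5 RR=10


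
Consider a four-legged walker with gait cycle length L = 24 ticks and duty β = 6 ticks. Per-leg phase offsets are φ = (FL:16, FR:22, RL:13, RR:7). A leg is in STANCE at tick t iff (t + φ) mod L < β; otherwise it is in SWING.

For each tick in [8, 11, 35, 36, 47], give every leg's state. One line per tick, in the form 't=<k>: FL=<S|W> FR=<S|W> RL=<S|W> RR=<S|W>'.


t=8: FL=S FR=W RL=W RR=W
t=11: FL=S FR=W RL=S RR=W
t=35: FL=S FR=W RL=S RR=W
t=36: FL=S FR=W RL=S RR=W
t=47: FL=W FR=W RL=W RR=W

t=8: phase=(0,6,21,15) vs β=6 → FL=S FR=W RL=W RR=W
t=11: phase=(3,9,0,18) vs β=6 → FL=S FR=W RL=S RR=W
t=35: phase=(3,9,0,18) vs β=6 → FL=S FR=W RL=S RR=W
t=36: phase=(4,10,1,19) vs β=6 → FL=S FR=W RL=S RR=W
t=47: phase=(15,21,12,6) vs β=6 → FL=W FR=W RL=W RR=W


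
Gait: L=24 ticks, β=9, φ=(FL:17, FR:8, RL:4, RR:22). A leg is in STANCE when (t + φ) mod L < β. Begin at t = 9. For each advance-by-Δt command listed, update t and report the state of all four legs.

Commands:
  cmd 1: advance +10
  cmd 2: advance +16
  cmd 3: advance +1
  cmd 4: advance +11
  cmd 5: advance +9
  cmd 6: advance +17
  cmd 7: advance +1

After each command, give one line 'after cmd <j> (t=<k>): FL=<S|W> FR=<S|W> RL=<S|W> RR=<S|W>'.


start t=9: FL=S FR=W RL=W RR=S
cmd 1: advance +10 → t=19, phase=(12,3,23,17) → FL=W FR=S RL=W RR=W
cmd 2: advance +16 → t=35, phase=(4,19,15,9) → FL=S FR=W RL=W RR=W
cmd 3: advance +1 → t=36, phase=(5,20,16,10) → FL=S FR=W RL=W RR=W
cmd 4: advance +11 → t=47, phase=(16,7,3,21) → FL=W FR=S RL=S RR=W
cmd 5: advance +9 → t=56, phase=(1,16,12,6) → FL=S FR=W RL=W RR=S
cmd 6: advance +17 → t=73, phase=(18,9,5,23) → FL=W FR=W RL=S RR=W
cmd 7: advance +1 → t=74, phase=(19,10,6,0) → FL=W FR=W RL=S RR=S

after cmd 1 (t=19): FL=W FR=S RL=W RR=W
after cmd 2 (t=35): FL=S FR=W RL=W RR=W
after cmd 3 (t=36): FL=S FR=W RL=W RR=W
after cmd 4 (t=47): FL=W FR=S RL=S RR=W
after cmd 5 (t=56): FL=S FR=W RL=W RR=S
after cmd 6 (t=73): FL=W FR=W RL=S RR=W
after cmd 7 (t=74): FL=W FR=W RL=S RR=S


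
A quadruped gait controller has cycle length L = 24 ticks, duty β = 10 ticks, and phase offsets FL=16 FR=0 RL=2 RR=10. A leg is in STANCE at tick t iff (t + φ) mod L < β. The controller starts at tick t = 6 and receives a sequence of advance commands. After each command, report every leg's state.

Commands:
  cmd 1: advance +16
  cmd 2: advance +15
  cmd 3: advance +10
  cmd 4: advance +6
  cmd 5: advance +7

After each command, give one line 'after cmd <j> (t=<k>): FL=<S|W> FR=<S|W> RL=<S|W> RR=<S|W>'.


after cmd 1 (t=22): FL=W FR=W RL=S RR=S
after cmd 2 (t=37): FL=S FR=W RL=W RR=W
after cmd 3 (t=47): FL=W FR=W RL=S RR=S
after cmd 4 (t=53): FL=W FR=S RL=S RR=W
after cmd 5 (t=60): FL=S FR=W RL=W RR=W

start t=6: FL=W FR=S RL=S RR=W
cmd 1: advance +16 → t=22, phase=(14,22,0,8) → FL=W FR=W RL=S RR=S
cmd 2: advance +15 → t=37, phase=(5,13,15,23) → FL=S FR=W RL=W RR=W
cmd 3: advance +10 → t=47, phase=(15,23,1,9) → FL=W FR=W RL=S RR=S
cmd 4: advance +6 → t=53, phase=(21,5,7,15) → FL=W FR=S RL=S RR=W
cmd 5: advance +7 → t=60, phase=(4,12,14,22) → FL=S FR=W RL=W RR=W


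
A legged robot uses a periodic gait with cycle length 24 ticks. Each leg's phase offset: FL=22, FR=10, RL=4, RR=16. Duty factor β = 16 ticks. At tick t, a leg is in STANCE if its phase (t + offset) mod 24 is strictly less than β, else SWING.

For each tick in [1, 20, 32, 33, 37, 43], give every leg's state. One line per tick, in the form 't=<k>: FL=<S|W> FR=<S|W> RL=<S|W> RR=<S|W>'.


t=1: phase=(23,11,5,17) vs β=16 → FL=W FR=S RL=S RR=W
t=20: phase=(18,6,0,12) vs β=16 → FL=W FR=S RL=S RR=S
t=32: phase=(6,18,12,0) vs β=16 → FL=S FR=W RL=S RR=S
t=33: phase=(7,19,13,1) vs β=16 → FL=S FR=W RL=S RR=S
t=37: phase=(11,23,17,5) vs β=16 → FL=S FR=W RL=W RR=S
t=43: phase=(17,5,23,11) vs β=16 → FL=W FR=S RL=W RR=S

t=1: FL=W FR=S RL=S RR=W
t=20: FL=W FR=S RL=S RR=S
t=32: FL=S FR=W RL=S RR=S
t=33: FL=S FR=W RL=S RR=S
t=37: FL=S FR=W RL=W RR=S
t=43: FL=W FR=S RL=W RR=S


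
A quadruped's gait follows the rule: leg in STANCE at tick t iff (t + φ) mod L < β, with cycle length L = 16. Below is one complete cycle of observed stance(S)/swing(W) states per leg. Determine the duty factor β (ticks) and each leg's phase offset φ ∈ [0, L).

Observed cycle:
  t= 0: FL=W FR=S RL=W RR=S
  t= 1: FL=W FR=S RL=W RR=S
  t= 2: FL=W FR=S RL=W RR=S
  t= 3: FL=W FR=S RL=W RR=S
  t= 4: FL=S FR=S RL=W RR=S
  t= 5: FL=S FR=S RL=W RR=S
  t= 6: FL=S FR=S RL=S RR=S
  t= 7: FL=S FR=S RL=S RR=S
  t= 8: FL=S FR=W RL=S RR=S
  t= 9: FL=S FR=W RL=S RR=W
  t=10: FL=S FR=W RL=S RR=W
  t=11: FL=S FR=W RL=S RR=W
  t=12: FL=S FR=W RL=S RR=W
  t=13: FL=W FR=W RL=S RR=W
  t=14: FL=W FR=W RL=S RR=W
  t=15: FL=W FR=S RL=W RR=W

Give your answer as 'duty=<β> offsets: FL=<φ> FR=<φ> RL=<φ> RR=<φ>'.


duty β = stance ticks per leg = 9
FL: stance ticks = 9; W→S at t=4 → φ=12
FR: stance ticks = 9; W→S at t=15 → φ=1
RL: stance ticks = 9; W→S at t=6 → φ=10
RR: stance ticks = 9; W→S at t=0 → φ=0

duty=9 offsets: FL=12 FR=1 RL=10 RR=0


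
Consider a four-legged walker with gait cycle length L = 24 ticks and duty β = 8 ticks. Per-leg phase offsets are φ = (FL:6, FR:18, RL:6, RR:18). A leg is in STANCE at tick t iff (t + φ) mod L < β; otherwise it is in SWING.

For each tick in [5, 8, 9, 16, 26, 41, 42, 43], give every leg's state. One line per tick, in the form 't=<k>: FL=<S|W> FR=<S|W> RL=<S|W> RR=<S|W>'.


t=5: phase=(11,23,11,23) vs β=8 → FL=W FR=W RL=W RR=W
t=8: phase=(14,2,14,2) vs β=8 → FL=W FR=S RL=W RR=S
t=9: phase=(15,3,15,3) vs β=8 → FL=W FR=S RL=W RR=S
t=16: phase=(22,10,22,10) vs β=8 → FL=W FR=W RL=W RR=W
t=26: phase=(8,20,8,20) vs β=8 → FL=W FR=W RL=W RR=W
t=41: phase=(23,11,23,11) vs β=8 → FL=W FR=W RL=W RR=W
t=42: phase=(0,12,0,12) vs β=8 → FL=S FR=W RL=S RR=W
t=43: phase=(1,13,1,13) vs β=8 → FL=S FR=W RL=S RR=W

t=5: FL=W FR=W RL=W RR=W
t=8: FL=W FR=S RL=W RR=S
t=9: FL=W FR=S RL=W RR=S
t=16: FL=W FR=W RL=W RR=W
t=26: FL=W FR=W RL=W RR=W
t=41: FL=W FR=W RL=W RR=W
t=42: FL=S FR=W RL=S RR=W
t=43: FL=S FR=W RL=S RR=W


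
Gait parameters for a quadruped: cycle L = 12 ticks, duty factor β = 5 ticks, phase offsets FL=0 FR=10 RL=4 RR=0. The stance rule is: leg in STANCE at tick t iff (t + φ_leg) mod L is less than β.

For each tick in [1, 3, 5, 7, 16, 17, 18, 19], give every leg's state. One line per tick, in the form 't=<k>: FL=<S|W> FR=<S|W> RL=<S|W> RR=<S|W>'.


t=1: phase=(1,11,5,1) vs β=5 → FL=S FR=W RL=W RR=S
t=3: phase=(3,1,7,3) vs β=5 → FL=S FR=S RL=W RR=S
t=5: phase=(5,3,9,5) vs β=5 → FL=W FR=S RL=W RR=W
t=7: phase=(7,5,11,7) vs β=5 → FL=W FR=W RL=W RR=W
t=16: phase=(4,2,8,4) vs β=5 → FL=S FR=S RL=W RR=S
t=17: phase=(5,3,9,5) vs β=5 → FL=W FR=S RL=W RR=W
t=18: phase=(6,4,10,6) vs β=5 → FL=W FR=S RL=W RR=W
t=19: phase=(7,5,11,7) vs β=5 → FL=W FR=W RL=W RR=W

t=1: FL=S FR=W RL=W RR=S
t=3: FL=S FR=S RL=W RR=S
t=5: FL=W FR=S RL=W RR=W
t=7: FL=W FR=W RL=W RR=W
t=16: FL=S FR=S RL=W RR=S
t=17: FL=W FR=S RL=W RR=W
t=18: FL=W FR=S RL=W RR=W
t=19: FL=W FR=W RL=W RR=W
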